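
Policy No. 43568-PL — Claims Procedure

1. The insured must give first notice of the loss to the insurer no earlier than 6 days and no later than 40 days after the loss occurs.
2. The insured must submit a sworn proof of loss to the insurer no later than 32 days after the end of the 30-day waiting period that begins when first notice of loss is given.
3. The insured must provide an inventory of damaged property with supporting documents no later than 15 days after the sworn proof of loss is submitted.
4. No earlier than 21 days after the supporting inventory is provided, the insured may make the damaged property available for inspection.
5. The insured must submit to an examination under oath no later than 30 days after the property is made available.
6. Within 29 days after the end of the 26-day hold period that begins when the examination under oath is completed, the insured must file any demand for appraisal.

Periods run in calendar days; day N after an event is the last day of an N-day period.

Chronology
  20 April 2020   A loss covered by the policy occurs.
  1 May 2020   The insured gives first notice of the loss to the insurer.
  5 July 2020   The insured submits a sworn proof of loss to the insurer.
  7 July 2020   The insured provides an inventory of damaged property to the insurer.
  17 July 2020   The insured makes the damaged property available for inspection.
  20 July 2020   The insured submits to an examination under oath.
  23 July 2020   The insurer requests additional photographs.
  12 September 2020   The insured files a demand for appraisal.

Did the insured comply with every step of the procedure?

(1) the permitted window runs from 20 April 2020 + 6 = 26 April 2020 to 20 April 2020 + 40 = 30 May 2020; done 1 May 2020, which is between those dates.
(2) due by 31 May 2020 + 32 days = 2 July 2020; not done until 5 July 2020, 3 days after the deadline.

No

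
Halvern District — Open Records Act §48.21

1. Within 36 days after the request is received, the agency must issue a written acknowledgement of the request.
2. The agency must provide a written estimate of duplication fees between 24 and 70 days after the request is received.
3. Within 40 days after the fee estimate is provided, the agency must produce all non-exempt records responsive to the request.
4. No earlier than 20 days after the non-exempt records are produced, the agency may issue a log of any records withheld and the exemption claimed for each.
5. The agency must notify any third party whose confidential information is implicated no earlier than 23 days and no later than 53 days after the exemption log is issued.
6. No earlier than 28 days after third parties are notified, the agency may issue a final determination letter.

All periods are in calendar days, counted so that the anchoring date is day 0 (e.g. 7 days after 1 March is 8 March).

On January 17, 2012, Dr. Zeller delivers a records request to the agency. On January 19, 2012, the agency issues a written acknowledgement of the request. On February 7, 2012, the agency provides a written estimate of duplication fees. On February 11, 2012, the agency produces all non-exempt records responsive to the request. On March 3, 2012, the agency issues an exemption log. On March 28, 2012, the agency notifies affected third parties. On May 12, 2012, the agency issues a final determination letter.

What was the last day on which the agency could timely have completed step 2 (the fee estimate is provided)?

March 27, 2012

Step 2 runs from January 17, 2012, when the request is received. The window is 24–70 days after January 17, 2012; it closes on March 27, 2012.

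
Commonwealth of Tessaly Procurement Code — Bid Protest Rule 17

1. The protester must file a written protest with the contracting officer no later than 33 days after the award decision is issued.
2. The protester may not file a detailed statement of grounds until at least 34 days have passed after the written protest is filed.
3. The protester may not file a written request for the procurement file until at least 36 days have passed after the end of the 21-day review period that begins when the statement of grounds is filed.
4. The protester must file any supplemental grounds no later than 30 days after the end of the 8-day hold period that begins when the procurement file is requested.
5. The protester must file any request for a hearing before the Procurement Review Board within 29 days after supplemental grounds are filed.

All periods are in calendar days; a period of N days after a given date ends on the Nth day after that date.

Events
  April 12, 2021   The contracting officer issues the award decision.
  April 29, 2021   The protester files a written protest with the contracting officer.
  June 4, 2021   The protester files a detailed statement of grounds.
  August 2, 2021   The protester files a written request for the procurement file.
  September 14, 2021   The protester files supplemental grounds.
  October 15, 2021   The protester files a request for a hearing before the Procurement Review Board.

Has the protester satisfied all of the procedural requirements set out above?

No

Step 1: 33 days after April 12, 2021 (when the award decision is issued) is May 15, 2021; April 29, 2021 is within that limit.
Step 2: the earliest permitted date is 34 days after April 29, 2021 (when the written protest is filed), i.e. June 2, 2021; June 4, 2021 is on or after that date.
Step 3: the earliest permitted date is 36 days after June 25, 2021 (end of the 21-day review period, which began when the statement of grounds is filed on June 4, 2021), i.e. July 31, 2021; August 2, 2021 is on or after that date.
Step 4: 30 days after August 10, 2021 (end of the 8-day hold period, which began when the procurement file is requested on August 2, 2021) is September 9, 2021; not done until September 14, 2021, 5 days after the deadline.
That is the first point of non-compliance.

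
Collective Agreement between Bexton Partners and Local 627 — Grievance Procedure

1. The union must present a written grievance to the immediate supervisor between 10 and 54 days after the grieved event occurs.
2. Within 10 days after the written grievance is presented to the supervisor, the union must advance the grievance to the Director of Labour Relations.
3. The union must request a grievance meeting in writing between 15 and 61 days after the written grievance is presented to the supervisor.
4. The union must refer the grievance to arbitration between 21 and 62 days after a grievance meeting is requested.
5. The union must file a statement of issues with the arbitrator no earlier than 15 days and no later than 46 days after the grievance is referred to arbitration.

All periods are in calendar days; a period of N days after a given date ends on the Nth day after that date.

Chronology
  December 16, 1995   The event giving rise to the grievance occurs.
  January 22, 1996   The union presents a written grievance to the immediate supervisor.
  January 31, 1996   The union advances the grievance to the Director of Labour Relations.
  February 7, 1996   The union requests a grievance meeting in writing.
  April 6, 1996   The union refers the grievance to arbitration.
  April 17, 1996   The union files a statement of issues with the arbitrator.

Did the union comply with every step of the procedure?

Step 1: the window is 10–54 days after December 16, 1995 (when the grieved event occurs), so December 26, 1995 through February 8, 1996; done January 22, 1996 — within the window.
Step 2: 10 days after January 22, 1996 (when the written grievance is presented to the supervisor) is February 1, 1996; done January 31, 1996 — timely.
Step 3: the window is 15–61 days after January 22, 1996 (when the written grievance is presented to the supervisor), so February 6, 1996 through March 23, 1996; February 7, 1996 falls inside that range.
Step 4: the window is 21–62 days after February 7, 1996 (when a grievance meeting is requested), so February 28, 1996 through April 9, 1996; done April 6, 1996, which is between those dates.
Step 5: the window is 15–46 days after April 6, 1996 (when the grievance is referred to arbitration), so April 21, 1996 through May 22, 1996; done April 17, 1996 — 4 days before the window opened.
The procedure was therefore not followed at step 5.

No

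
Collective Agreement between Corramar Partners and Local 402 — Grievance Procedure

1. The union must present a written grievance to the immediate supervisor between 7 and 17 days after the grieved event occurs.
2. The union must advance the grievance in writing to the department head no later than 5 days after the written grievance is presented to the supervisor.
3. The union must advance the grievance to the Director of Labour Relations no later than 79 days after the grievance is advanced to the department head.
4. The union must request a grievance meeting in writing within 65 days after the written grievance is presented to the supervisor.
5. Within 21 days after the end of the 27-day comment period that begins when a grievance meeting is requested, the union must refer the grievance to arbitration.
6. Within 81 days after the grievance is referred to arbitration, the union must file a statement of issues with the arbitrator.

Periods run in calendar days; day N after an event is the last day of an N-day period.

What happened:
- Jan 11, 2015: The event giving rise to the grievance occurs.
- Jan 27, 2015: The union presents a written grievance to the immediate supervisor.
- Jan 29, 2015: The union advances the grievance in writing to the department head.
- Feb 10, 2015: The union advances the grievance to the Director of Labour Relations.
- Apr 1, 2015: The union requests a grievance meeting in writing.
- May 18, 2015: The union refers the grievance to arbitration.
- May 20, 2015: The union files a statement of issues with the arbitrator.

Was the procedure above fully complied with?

Yes

Step 1 — 7 and 17 days from Jan 11, 2015 (when the grieved event occurs) are Jan 18, 2015 and Jan 28, 2015 respectively; done Jan 27, 2015 — within the window.
Step 2 — counting 5 days from Jan 27, 2015 (when the written grievance is presented to the supervisor) gives a deadline of Feb 1, 2015; completed Jan 29, 2015, before the deadline.
Step 3 — counting 79 days from Jan 29, 2015 (when the grievance is advanced to the department head) gives a deadline of Apr 18, 2015; done Feb 10, 2015 — timely.
Step 4 — counting 65 days from Jan 27, 2015 (when the written grievance is presented to the supervisor) gives a deadline of Apr 2, 2015; Apr 1, 2015 is within that limit.
Step 5 — counting 21 days from Apr 28, 2015 (end of the 27-day comment period, which began when a grievance meeting is requested on Apr 1, 2015) gives a deadline of May 19, 2015; done May 18, 2015 — timely.
Step 6 — counting 81 days from May 18, 2015 (when the grievance is referred to arbitration) gives a deadline of Aug 7, 2015; completed May 20, 2015, before the deadline.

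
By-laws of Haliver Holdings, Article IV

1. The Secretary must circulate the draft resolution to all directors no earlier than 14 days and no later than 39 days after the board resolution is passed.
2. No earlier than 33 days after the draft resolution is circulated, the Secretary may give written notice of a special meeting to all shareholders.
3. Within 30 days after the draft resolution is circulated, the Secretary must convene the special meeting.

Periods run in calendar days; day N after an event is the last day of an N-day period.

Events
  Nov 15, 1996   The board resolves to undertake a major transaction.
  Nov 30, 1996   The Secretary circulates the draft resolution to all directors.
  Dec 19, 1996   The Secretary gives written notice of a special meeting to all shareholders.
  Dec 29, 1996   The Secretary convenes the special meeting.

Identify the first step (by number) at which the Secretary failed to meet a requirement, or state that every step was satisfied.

Step 2

Step 1 — 14 and 39 days from Nov 15, 1996 (when the board resolution is passed) are Nov 29, 1996 and Dec 24, 1996 respectively; done Nov 30, 1996, which is between those dates.
Step 2 — must wait 33 days from Nov 30, 1996 (when the draft resolution is circulated), so not before Jan 2, 1997; acted on Dec 19, 1996, 14 days prematurely.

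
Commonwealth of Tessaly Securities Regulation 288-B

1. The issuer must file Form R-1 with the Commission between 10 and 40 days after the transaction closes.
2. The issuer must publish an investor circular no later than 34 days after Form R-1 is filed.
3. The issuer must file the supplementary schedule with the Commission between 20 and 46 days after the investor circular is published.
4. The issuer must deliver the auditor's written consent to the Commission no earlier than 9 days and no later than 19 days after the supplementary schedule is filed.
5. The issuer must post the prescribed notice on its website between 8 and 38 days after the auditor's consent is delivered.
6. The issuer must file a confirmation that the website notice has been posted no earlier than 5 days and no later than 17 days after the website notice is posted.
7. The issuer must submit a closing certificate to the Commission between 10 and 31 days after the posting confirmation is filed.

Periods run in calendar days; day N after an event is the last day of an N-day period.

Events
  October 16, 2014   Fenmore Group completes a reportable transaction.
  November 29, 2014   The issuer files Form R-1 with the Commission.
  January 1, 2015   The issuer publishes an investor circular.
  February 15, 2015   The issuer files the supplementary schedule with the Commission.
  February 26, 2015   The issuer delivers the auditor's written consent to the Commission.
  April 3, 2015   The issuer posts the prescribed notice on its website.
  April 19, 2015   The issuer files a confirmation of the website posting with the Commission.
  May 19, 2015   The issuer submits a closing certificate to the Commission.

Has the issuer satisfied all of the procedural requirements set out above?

No

(1) the permitted window runs from October 16, 2014 + 10 = October 26, 2014 to October 16, 2014 + 40 = November 25, 2014; November 29, 2014 is 4 days past the end of the window.
Later steps need not be reached.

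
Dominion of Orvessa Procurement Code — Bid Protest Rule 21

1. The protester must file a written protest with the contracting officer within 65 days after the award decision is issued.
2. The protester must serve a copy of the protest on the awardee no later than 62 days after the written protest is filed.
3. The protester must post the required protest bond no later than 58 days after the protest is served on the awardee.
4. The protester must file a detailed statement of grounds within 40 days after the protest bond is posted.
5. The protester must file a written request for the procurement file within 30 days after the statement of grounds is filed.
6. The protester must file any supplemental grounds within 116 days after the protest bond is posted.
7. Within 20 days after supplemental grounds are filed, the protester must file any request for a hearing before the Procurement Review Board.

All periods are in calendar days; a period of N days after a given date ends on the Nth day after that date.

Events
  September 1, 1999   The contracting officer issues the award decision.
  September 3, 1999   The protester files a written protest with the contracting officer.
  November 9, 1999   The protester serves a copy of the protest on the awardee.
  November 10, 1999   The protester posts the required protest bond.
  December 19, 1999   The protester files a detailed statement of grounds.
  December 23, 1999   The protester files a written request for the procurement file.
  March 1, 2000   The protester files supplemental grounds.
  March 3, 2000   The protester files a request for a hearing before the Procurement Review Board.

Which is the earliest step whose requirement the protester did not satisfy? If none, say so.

Step 2

Step 1: 65 days after September 1, 1999 (when the award decision is issued) is November 5, 1999; done September 3, 1999 — timely.
Step 2: 62 days after September 3, 1999 (when the written protest is filed) is November 4, 1999; done November 9, 1999 — 5 days late.
The procedure was therefore not followed at step 2.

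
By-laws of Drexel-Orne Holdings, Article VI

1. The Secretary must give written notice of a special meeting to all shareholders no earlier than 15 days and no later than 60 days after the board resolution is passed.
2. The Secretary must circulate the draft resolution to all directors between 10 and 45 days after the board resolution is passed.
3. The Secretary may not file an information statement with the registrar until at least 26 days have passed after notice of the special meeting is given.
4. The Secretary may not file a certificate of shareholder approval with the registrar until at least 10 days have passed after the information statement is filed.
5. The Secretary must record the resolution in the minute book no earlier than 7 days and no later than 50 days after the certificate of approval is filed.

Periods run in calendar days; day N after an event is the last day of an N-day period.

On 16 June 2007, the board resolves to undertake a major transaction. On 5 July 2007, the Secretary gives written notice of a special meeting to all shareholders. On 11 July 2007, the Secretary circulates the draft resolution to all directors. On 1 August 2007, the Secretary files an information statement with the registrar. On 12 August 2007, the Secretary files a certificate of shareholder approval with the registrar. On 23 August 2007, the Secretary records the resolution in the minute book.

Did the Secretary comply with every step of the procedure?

Step 1 — 15 and 60 days from 16 June 2007 (when the board resolution is passed) are 1 July 2007 and 15 August 2007 respectively; done 5 July 2007, which is between those dates.
Step 2 — 10 and 45 days from 16 June 2007 (when the board resolution is passed) are 26 June 2007 and 31 July 2007 respectively; 11 July 2007 falls inside that range.
Step 3 — must wait 26 days from 5 July 2007 (when notice of the special meeting is given), so not before 31 July 2007; done 1 August 2007, after the minimum wait.
Step 4 — must wait 10 days from 1 August 2007 (when the information statement is filed), so not before 11 August 2007; done 12 August 2007, after the minimum wait.
Step 5 — 7 and 50 days from 12 August 2007 (when the certificate of approval is filed) are 19 August 2007 and 1 October 2007 respectively; done 23 August 2007, which is between those dates.

Yes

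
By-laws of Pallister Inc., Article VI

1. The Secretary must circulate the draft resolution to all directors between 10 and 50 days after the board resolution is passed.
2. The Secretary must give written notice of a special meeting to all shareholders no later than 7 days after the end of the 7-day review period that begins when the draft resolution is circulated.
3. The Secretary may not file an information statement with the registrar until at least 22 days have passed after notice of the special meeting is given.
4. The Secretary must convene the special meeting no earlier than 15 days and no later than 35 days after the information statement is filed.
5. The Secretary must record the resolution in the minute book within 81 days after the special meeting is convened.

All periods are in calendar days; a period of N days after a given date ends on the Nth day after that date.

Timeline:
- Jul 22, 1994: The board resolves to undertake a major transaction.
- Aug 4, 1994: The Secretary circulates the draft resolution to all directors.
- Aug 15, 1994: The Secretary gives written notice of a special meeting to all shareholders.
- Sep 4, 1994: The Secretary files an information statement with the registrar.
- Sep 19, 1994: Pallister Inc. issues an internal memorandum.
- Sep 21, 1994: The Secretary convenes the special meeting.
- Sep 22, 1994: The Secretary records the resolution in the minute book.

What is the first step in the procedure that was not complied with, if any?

Step 3

Step 1: the window is 10–50 days after Jul 22, 1994 (when the board resolution is passed), so Aug 1, 1994 through Sep 10, 1994; done Aug 4, 1994 — within the window.
Step 2: 7 days after Aug 11, 1994 (end of the 7-day review period, which began when the draft resolution is circulated on Aug 4, 1994) is Aug 18, 1994; Aug 15, 1994 is within that limit.
Step 3: the earliest permitted date is 22 days after Aug 15, 1994 (when notice of the special meeting is given), i.e. Sep 6, 1994; Sep 4, 1994 is 2 days before the earliest permitted date.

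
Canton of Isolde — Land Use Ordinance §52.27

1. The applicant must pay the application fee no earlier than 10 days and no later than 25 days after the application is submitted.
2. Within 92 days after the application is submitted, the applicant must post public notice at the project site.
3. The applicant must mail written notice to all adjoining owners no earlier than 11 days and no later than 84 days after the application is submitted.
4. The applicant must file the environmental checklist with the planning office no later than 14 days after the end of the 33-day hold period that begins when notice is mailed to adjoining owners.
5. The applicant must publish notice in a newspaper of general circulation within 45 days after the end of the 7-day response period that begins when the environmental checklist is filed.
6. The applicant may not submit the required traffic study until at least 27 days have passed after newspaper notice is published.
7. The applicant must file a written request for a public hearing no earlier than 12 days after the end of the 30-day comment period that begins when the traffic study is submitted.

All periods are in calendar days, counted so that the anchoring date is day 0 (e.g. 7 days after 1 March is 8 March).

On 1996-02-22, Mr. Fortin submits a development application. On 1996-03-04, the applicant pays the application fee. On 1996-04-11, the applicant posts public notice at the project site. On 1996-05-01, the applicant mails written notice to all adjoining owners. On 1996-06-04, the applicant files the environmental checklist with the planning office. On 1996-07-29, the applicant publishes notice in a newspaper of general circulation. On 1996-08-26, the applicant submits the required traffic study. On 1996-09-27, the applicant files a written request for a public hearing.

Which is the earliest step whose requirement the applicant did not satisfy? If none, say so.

Step 1: the window is 10–25 days after 1996-02-22 (when the application is submitted), so 1996-03-03 through 1996-03-18; done 1996-03-04 — within the window.
Step 2: 92 days after 1996-02-22 (when the application is submitted) is 1996-05-24; completed 1996-04-11, before the deadline.
Step 3: the window is 11–84 days after 1996-02-22 (when the application is submitted), so 1996-03-04 through 1996-05-16; done 1996-05-01 — within the window.
Step 4: 14 days after 1996-06-03 (end of the 33-day hold period, which began when notice is mailed to adjoining owners on 1996-05-01) is 1996-06-17; 1996-06-04 is within that limit.
Step 5: 45 days after 1996-06-11 (end of the 7-day response period, which began when the environmental checklist is filed on 1996-06-04) is 1996-07-26; not done until 1996-07-29, 3 days after the deadline.
No need to go further; step 5 was not satisfied.

Step 5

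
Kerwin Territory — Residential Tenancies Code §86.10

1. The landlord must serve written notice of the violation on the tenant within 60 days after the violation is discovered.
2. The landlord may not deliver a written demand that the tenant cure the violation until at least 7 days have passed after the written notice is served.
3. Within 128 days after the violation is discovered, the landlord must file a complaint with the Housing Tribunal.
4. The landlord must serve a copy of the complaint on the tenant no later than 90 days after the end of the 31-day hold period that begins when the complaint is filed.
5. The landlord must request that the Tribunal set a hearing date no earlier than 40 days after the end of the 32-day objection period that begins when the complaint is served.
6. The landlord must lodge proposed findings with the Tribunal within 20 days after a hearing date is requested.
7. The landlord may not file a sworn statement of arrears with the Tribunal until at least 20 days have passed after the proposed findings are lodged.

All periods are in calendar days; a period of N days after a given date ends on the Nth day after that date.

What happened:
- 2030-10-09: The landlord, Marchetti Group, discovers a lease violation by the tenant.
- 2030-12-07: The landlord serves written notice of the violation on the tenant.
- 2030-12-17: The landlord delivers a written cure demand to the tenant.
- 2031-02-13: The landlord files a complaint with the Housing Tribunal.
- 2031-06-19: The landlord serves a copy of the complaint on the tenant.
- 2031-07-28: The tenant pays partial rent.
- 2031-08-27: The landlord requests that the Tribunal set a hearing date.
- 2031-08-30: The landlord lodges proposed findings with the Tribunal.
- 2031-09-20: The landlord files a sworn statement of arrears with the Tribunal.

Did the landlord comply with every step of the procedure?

Step 1 — counting 60 days from 2030-10-09 (when the violation is discovered) gives a deadline of 2030-12-08; done 2030-12-07 — timely.
Step 2 — must wait 7 days from 2030-12-07 (when the written notice is served), so not before 2030-12-14; done 2030-12-17, after the minimum wait.
Step 3 — counting 128 days from 2030-10-09 (when the violation is discovered) gives a deadline of 2031-02-14; completed 2031-02-13, before the deadline.
Step 4 — counting 90 days from 2031-03-16 (end of the 31-day hold period, which began when the complaint is filed on 2031-02-13) gives a deadline of 2031-06-14; 2031-06-19 misses that deadline by 5 days.

No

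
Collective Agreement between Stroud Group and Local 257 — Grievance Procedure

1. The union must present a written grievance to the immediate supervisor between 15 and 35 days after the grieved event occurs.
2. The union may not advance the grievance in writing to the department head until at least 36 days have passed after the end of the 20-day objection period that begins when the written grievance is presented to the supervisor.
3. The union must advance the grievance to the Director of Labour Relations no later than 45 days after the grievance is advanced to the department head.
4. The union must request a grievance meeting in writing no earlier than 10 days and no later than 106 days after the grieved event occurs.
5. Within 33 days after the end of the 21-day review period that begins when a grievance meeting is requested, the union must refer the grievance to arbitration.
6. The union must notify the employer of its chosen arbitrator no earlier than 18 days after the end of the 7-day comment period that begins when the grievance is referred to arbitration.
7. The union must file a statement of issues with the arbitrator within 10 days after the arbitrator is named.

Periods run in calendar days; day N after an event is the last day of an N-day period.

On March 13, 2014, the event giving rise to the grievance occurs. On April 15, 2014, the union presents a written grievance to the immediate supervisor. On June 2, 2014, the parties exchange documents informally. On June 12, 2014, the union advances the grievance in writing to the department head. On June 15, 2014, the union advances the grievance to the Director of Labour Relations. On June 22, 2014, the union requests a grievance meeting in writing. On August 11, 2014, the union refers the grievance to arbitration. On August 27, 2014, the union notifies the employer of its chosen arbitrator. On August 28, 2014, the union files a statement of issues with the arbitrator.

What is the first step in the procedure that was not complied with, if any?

(1) the permitted window runs from March 13, 2014 + 15 = March 28, 2014 to March 13, 2014 + 35 = April 17, 2014; April 15, 2014 falls inside that range.
(2) permitted from May 5, 2014 + 36 days = June 10, 2014 onward; done June 12, 2014, after the minimum wait.
(3) due by June 12, 2014 + 45 days = July 27, 2014; June 15, 2014 is within that limit.
(4) the permitted window runs from March 13, 2014 + 10 = March 23, 2014 to March 13, 2014 + 106 = June 27, 2014; June 22, 2014 falls inside that range.
(5) due by July 13, 2014 + 33 days = August 15, 2014; done August 11, 2014 — timely.
(6) permitted from August 18, 2014 + 18 days = September 5, 2014 onward; acted on August 27, 2014, 9 days prematurely.
The analysis stops there.

Step 6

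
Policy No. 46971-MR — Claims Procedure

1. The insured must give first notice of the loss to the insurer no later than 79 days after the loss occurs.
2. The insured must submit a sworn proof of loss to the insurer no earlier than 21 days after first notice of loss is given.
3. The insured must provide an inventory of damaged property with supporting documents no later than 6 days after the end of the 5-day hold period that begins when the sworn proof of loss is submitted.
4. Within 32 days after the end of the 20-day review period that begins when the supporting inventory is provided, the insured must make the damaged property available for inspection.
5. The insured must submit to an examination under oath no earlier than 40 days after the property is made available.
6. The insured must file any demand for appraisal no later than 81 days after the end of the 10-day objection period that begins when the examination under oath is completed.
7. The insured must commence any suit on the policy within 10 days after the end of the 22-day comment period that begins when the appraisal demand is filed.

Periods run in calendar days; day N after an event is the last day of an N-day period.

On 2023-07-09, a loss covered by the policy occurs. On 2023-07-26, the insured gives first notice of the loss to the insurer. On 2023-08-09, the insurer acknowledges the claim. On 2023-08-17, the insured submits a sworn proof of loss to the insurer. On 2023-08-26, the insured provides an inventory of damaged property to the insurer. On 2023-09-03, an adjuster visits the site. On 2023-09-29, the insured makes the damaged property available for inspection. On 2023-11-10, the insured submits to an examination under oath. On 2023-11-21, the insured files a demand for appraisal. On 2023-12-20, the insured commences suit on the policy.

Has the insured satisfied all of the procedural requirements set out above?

Step 1 — counting 79 days from 2023-07-09 (when the loss occurs) gives a deadline of 2023-09-26; 2023-07-26 is within that limit.
Step 2 — must wait 21 days from 2023-07-26 (when first notice of loss is given), so not before 2023-08-16; 2023-08-17 is on or after that date.
Step 3 — counting 6 days from 2023-08-22 (end of the 5-day hold period, which began when the sworn proof of loss is submitted on 2023-08-17) gives a deadline of 2023-08-28; 2023-08-26 is within that limit.
Step 4 — counting 32 days from 2023-09-15 (end of the 20-day review period, which began when the supporting inventory is provided on 2023-08-26) gives a deadline of 2023-10-17; completed 2023-09-29, before the deadline.
Step 5 — must wait 40 days from 2023-09-29 (when the property is made available), so not before 2023-11-08; done 2023-11-10, after the minimum wait.
Step 6 — counting 81 days from 2023-11-20 (end of the 10-day objection period, which began when the examination under oath is completed on 2023-11-10) gives a deadline of 2024-02-09; done 2023-11-21 — timely.
Step 7 — counting 10 days from 2023-12-13 (end of the 22-day comment period, which began when the appraisal demand is filed on 2023-11-21) gives a deadline of 2023-12-23; completed 2023-12-20, before the deadline.

Yes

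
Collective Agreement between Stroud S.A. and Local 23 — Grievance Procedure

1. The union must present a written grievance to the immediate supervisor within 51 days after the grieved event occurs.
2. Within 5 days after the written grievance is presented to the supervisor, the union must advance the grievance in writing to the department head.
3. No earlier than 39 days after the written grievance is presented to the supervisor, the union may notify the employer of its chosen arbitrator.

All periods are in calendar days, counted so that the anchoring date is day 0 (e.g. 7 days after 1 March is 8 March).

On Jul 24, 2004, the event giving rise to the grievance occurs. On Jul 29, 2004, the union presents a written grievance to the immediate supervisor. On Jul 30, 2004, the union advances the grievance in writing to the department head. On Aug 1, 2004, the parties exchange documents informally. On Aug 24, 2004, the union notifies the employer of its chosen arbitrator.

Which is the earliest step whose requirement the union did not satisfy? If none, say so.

Step 3

Step 1: 51 days after Jul 24, 2004 (when the grieved event occurs) is Sep 13, 2004; completed Jul 29, 2004, before the deadline.
Step 2: 5 days after Jul 29, 2004 (when the written grievance is presented to the supervisor) is Aug 3, 2004; done Jul 30, 2004 — timely.
Step 3: the earliest permitted date is 39 days after Jul 29, 2004 (when the written grievance is presented to the supervisor), i.e. Sep 6, 2004; done Aug 24, 2004 — 13 days too early.
The procedure was therefore not followed at step 3.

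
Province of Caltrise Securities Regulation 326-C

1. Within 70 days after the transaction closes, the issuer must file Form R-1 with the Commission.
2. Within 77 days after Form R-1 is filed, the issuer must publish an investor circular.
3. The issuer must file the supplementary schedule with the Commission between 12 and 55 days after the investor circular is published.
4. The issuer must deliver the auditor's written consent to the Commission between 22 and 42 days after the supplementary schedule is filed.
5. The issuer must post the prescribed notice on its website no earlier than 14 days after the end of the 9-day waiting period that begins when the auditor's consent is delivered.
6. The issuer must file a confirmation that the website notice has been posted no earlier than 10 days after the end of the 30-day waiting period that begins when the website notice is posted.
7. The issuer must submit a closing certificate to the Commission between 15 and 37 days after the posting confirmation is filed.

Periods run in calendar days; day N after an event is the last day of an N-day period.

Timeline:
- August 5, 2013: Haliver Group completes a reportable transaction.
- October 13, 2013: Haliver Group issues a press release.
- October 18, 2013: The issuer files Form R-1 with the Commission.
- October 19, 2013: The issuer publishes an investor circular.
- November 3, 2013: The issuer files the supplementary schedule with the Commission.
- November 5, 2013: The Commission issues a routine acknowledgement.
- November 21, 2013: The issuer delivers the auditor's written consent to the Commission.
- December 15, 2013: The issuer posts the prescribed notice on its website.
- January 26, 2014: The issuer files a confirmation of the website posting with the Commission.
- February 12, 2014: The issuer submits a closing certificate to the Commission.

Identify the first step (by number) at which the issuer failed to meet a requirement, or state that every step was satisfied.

Step 1

(1) due by August 5, 2013 + 70 days = October 14, 2013; not done until October 18, 2013, 4 days after the deadline.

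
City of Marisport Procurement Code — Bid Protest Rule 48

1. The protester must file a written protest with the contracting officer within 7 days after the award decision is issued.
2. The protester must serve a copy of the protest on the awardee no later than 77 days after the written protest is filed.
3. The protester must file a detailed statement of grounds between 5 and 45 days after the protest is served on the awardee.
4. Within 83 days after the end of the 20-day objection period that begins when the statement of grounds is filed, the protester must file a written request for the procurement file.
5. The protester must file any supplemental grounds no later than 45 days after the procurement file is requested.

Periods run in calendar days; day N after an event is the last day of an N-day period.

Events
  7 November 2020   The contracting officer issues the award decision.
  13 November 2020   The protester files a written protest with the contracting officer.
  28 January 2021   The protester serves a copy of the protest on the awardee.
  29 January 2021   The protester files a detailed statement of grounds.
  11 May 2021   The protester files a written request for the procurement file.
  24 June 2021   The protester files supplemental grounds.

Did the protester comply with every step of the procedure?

Step 1 — counting 7 days from 7 November 2020 (when the award decision is issued) gives a deadline of 14 November 2020; done 13 November 2020 — timely.
Step 2 — counting 77 days from 13 November 2020 (when the written protest is filed) gives a deadline of 29 January 2021; completed 28 January 2021, before the deadline.
Step 3 — 5 and 45 days from 28 January 2021 (when the protest is served on the awardee) are 2 February 2021 and 14 March 2021 respectively; 29 January 2021 is 4 days too early.

No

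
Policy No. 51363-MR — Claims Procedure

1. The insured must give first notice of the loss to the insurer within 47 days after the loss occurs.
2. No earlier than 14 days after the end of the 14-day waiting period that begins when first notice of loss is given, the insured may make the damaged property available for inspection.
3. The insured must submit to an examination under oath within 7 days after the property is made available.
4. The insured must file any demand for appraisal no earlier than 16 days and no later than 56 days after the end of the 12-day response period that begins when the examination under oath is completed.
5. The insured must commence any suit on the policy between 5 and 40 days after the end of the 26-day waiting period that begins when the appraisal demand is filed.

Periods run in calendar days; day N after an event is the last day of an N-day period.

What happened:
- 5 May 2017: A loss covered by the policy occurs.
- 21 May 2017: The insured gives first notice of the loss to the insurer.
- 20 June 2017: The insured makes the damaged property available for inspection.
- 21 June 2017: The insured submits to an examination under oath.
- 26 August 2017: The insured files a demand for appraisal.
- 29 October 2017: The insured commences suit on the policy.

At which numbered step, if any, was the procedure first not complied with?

Step 1: 47 days after 5 May 2017 (when the loss occurs) is 21 June 2017; 21 May 2017 is within that limit.
Step 2: the earliest permitted date is 14 days after 4 June 2017 (end of the 14-day waiting period, which began when first notice of loss is given on 21 May 2017), i.e. 18 June 2017; 20 June 2017 is on or after that date.
Step 3: 7 days after 20 June 2017 (when the property is made available) is 27 June 2017; 21 June 2017 is within that limit.
Step 4: the window is 16–56 days after 3 July 2017 (end of the 12-day response period, which began when the examination under oath is completed on 21 June 2017), so 19 July 2017 through 28 August 2017; done 26 August 2017 — within the window.
Step 5: the window is 5–40 days after 21 September 2017 (end of the 26-day waiting period, which began when the appraisal demand is filed on 26 August 2017), so 26 September 2017 through 31 October 2017; done 29 October 2017, which is between those dates.

None — every step was satisfied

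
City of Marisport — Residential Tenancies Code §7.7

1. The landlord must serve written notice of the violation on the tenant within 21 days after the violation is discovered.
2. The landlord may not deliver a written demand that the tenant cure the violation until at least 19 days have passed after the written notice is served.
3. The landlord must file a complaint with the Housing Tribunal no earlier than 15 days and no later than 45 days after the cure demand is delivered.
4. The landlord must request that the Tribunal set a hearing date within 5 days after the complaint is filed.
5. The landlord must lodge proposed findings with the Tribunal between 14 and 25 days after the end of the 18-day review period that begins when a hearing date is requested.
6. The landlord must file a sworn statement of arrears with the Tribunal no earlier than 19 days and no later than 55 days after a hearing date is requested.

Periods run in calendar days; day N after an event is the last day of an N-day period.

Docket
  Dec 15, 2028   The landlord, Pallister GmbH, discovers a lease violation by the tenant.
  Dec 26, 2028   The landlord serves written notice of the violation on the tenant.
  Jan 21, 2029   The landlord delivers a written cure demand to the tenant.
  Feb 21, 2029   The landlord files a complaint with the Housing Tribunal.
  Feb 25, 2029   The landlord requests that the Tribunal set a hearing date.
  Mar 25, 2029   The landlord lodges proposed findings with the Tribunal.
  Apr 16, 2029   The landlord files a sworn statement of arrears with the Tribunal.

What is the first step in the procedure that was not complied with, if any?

Step 1: 21 days after Dec 15, 2028 (when the violation is discovered) is Jan 5, 2029; done Dec 26, 2028 — timely.
Step 2: the earliest permitted date is 19 days after Dec 26, 2028 (when the written notice is served), i.e. Jan 14, 2029; done Jan 21, 2029, after the minimum wait.
Step 3: the window is 15–45 days after Jan 21, 2029 (when the cure demand is delivered), so Feb 5, 2029 through Mar 7, 2029; Feb 21, 2029 falls inside that range.
Step 4: 5 days after Feb 21, 2029 (when the complaint is filed) is Feb 26, 2029; Feb 25, 2029 is within that limit.
Step 5: the window is 14–25 days after Mar 15, 2029 (end of the 18-day review period, which began when a hearing date is requested on Feb 25, 2029), so Mar 29, 2029 through Apr 9, 2029; Mar 25, 2029 is 4 days too early.

Step 5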